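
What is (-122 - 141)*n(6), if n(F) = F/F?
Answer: -263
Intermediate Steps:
n(F) = 1
(-122 - 141)*n(6) = (-122 - 141)*1 = -263*1 = -263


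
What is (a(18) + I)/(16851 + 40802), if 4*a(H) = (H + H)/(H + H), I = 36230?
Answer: 144921/230612 ≈ 0.62842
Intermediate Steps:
a(H) = ¼ (a(H) = ((H + H)/(H + H))/4 = ((2*H)/((2*H)))/4 = ((2*H)*(1/(2*H)))/4 = (¼)*1 = ¼)
(a(18) + I)/(16851 + 40802) = (¼ + 36230)/(16851 + 40802) = (144921/4)/57653 = (144921/4)*(1/57653) = 144921/230612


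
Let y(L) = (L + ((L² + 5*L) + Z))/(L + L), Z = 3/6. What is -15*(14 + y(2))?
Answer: -2175/8 ≈ -271.88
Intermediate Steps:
Z = ½ (Z = 3*(⅙) = ½ ≈ 0.50000)
y(L) = (½ + L² + 6*L)/(2*L) (y(L) = (L + ((L² + 5*L) + ½))/(L + L) = (L + (½ + L² + 5*L))/((2*L)) = (½ + L² + 6*L)*(1/(2*L)) = (½ + L² + 6*L)/(2*L))
-15*(14 + y(2)) = -15*(14 + (3 + (½)*2 + (¼)/2)) = -15*(14 + (3 + 1 + (¼)*(½))) = -15*(14 + (3 + 1 + ⅛)) = -15*(14 + 33/8) = -15*145/8 = -2175/8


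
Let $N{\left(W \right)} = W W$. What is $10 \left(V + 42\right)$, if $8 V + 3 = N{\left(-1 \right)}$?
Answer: $\frac{835}{2} \approx 417.5$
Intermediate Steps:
$N{\left(W \right)} = W^{2}$
$V = - \frac{1}{4}$ ($V = - \frac{3}{8} + \frac{\left(-1\right)^{2}}{8} = - \frac{3}{8} + \frac{1}{8} \cdot 1 = - \frac{3}{8} + \frac{1}{8} = - \frac{1}{4} \approx -0.25$)
$10 \left(V + 42\right) = 10 \left(- \frac{1}{4} + 42\right) = 10 \cdot \frac{167}{4} = \frac{835}{2}$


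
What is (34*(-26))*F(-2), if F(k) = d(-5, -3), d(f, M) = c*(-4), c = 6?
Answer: 21216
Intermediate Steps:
d(f, M) = -24 (d(f, M) = 6*(-4) = -24)
F(k) = -24
(34*(-26))*F(-2) = (34*(-26))*(-24) = -884*(-24) = 21216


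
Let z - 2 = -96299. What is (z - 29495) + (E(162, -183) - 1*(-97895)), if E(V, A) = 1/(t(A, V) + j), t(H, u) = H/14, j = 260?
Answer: -96439915/3457 ≈ -27897.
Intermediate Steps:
z = -96297 (z = 2 - 96299 = -96297)
t(H, u) = H/14 (t(H, u) = H*(1/14) = H/14)
E(V, A) = 1/(260 + A/14) (E(V, A) = 1/(A/14 + 260) = 1/(260 + A/14))
(z - 29495) + (E(162, -183) - 1*(-97895)) = (-96297 - 29495) + (14/(3640 - 183) - 1*(-97895)) = -125792 + (14/3457 + 97895) = -125792 + 338423029/3457 = -96439915/3457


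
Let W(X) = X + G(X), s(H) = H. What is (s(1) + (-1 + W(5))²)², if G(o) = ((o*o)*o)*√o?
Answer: 6111172164 + 156284000*√5 ≈ 6.4606e+9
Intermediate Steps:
G(o) = o^(7/2) (G(o) = (o²*o)*√o = o³*√o = o^(7/2))
W(X) = X + X^(7/2)
(s(1) + (-1 + W(5))²)² = (1 + (-1 + (5 + 5^(7/2)))²)² = (1 + (-1 + (5 + 125*√5))²)² = (1 + (4 + 125*√5)²)²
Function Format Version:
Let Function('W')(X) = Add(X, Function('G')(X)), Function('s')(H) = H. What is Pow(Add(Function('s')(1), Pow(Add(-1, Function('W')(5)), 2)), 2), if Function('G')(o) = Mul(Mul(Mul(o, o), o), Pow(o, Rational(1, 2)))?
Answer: Add(6111172164, Mul(156284000, Pow(5, Rational(1, 2)))) ≈ 6.4606e+9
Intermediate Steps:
Function('G')(o) = Pow(o, Rational(7, 2)) (Function('G')(o) = Mul(Mul(Pow(o, 2), o), Pow(o, Rational(1, 2))) = Mul(Pow(o, 3), Pow(o, Rational(1, 2))) = Pow(o, Rational(7, 2)))
Function('W')(X) = Add(X, Pow(X, Rational(7, 2)))
Pow(Add(Function('s')(1), Pow(Add(-1, Function('W')(5)), 2)), 2) = Pow(Add(1, Pow(Add(-1, Add(5, Pow(5, Rational(7, 2)))), 2)), 2) = Pow(Add(1, Pow(Add(-1, Add(5, Mul(125, Pow(5, Rational(1, 2))))), 2)), 2) = Pow(Add(1, Pow(Add(4, Mul(125, Pow(5, Rational(1, 2)))), 2)), 2)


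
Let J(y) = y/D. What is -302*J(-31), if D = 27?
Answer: 9362/27 ≈ 346.74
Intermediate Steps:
J(y) = y/27
-302*J(-31) = -302*(-31)/27 = -302*(-31/27) = 9362/27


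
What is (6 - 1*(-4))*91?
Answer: 910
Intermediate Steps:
(6 - 1*(-4))*91 = (6 + 4)*91 = 10*91 = 910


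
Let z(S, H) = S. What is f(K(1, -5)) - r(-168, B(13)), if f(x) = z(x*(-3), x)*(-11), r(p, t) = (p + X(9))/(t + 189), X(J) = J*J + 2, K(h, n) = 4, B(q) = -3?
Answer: 24637/186 ≈ 132.46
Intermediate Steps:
X(J) = 2 + J² (X(J) = J² + 2 = 2 + J²)
r(p, t) = (83 + p)/(189 + t) (r(p, t) = (p + (2 + 9²))/(t + 189) = (p + (2 + 81))/(189 + t) = (p + 83)/(189 + t) = (83 + p)/(189 + t))
f(x) = 33*x (f(x) = (x*(-3))*(-11) = -3*x*(-11) = 33*x)
f(K(1, -5)) - r(-168, B(13)) = 33*4 - (83 - 168)/(189 - 3) = 132 - (-85)/186 = 132 - 1*(-85/186) = 132 + 85/186 = 24637/186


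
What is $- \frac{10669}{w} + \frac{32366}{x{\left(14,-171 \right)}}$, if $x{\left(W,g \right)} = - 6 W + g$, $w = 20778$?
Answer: $- \frac{225073781}{1766130} \approx -127.44$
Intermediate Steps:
$x{\left(W,g \right)} = g - 6 W$
$- \frac{10669}{w} + \frac{32366}{x{\left(14,-171 \right)}} = - \frac{10669}{20778} + \frac{32366}{-171 - 84} = \left(-10669\right) \frac{1}{20778} + \frac{32366}{-171 - 84} = - \frac{10669}{20778} + \frac{32366}{-255} = - \frac{10669}{20778} + 32366 \left(- \frac{1}{255}\right) = - \frac{10669}{20778} - \frac{32366}{255} = - \frac{225073781}{1766130}$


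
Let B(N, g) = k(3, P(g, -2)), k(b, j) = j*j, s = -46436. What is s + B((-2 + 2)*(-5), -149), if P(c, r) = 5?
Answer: -46411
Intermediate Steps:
k(b, j) = j**2
B(N, g) = 25 (B(N, g) = 5**2 = 25)
s + B((-2 + 2)*(-5), -149) = -46436 + 25 = -46411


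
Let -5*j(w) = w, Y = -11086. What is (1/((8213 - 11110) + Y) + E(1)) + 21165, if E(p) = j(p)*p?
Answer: 1479736987/69915 ≈ 21165.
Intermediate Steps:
j(w) = -w/5
E(p) = -p²/5 (E(p) = (-p/5)*p = -p²/5)
(1/((8213 - 11110) + Y) + E(1)) + 21165 = (1/((8213 - 11110) - 11086) - ⅕*1²) + 21165 = (1/(-2897 - 11086) - ⅕*1) + 21165 = (1/(-13983) - ⅕) + 21165 = (-1/13983 - ⅕) + 21165 = -13988/69915 + 21165 = 1479736987/69915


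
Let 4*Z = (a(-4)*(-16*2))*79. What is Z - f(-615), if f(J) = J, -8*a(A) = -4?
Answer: 299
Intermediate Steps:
a(A) = ½ (a(A) = -⅛*(-4) = ½)
Z = -316 (Z = (((-16*2)/2)*79)/4 = (((½)*(-32))*79)/4 = (-16*79)/4 = (¼)*(-1264) = -316)
Z - f(-615) = -316 - 1*(-615) = -316 + 615 = 299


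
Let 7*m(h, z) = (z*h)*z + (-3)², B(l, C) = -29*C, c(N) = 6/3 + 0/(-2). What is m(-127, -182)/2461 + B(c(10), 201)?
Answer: -104622922/17227 ≈ -6073.2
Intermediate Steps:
c(N) = 2 (c(N) = 6*(⅓) + 0*(-½) = 2 + 0 = 2)
m(h, z) = 9/7 + h*z²/7 (m(h, z) = ((z*h)*z + (-3)²)/7 = ((h*z)*z + 9)/7 = (h*z² + 9)/7 = (9 + h*z²)/7 = 9/7 + h*z²/7)
m(-127, -182)/2461 + B(c(10), 201) = (9/7 + (⅐)*(-127)*(-182)²)/2461 - 29*201 = (9/7 + (⅐)*(-127)*33124)*(1/2461) - 5829 = (9/7 - 600964)*(1/2461) - 5829 = -4206739/7*1/2461 - 5829 = -4206739/17227 - 5829 = -104622922/17227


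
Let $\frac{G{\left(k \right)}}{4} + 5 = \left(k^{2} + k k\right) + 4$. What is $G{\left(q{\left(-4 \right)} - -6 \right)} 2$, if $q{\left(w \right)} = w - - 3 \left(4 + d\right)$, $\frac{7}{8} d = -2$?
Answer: $\frac{39608}{49} \approx 808.33$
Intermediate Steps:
$d = - \frac{16}{7}$ ($d = \frac{8}{7} \left(-2\right) = - \frac{16}{7} \approx -2.2857$)
$q{\left(w \right)} = \frac{36}{7} + w$ ($q{\left(w \right)} = w - - 3 \left(4 - \frac{16}{7}\right) = w - \left(-3\right) \frac{12}{7} = w - - \frac{36}{7} = w + \frac{36}{7} = \frac{36}{7} + w$)
$G{\left(k \right)} = -4 + 8 k^{2}$ ($G{\left(k \right)} = -20 + 4 \left(\left(k^{2} + k k\right) + 4\right) = -20 + 4 \left(\left(k^{2} + k^{2}\right) + 4\right) = -20 + 4 \left(2 k^{2} + 4\right) = -20 + 4 \left(4 + 2 k^{2}\right) = -20 + \left(16 + 8 k^{2}\right) = -4 + 8 k^{2}$)
$G{\left(q{\left(-4 \right)} - -6 \right)} 2 = \left(-4 + 8 \left(\left(\frac{36}{7} - 4\right) - -6\right)^{2}\right) 2 = \left(-4 + 8 \left(\frac{8}{7} + 6\right)^{2}\right) 2 = \left(-4 + 8 \left(\frac{50}{7}\right)^{2}\right) 2 = \left(-4 + 8 \cdot \frac{2500}{49}\right) 2 = \left(-4 + \frac{20000}{49}\right) 2 = \frac{19804}{49} \cdot 2 = \frac{39608}{49}$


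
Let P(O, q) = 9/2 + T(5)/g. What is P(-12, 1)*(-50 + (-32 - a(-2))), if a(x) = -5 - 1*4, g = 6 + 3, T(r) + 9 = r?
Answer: -5329/18 ≈ -296.06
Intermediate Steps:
T(r) = -9 + r
g = 9
a(x) = -9 (a(x) = -5 - 4 = -9)
P(O, q) = 73/18 (P(O, q) = 9/2 + (-9 + 5)/9 = 9*(½) - 4*⅑ = 9/2 - 4/9 = 73/18)
P(-12, 1)*(-50 + (-32 - a(-2))) = 73*(-50 + (-32 - 1*(-9)))/18 = 73*(-50 + (-32 + 9))/18 = 73*(-50 - 23)/18 = (73/18)*(-73) = -5329/18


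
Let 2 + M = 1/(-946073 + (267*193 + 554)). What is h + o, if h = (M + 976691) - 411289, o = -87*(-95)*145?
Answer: 1576838384099/893988 ≈ 1.7638e+6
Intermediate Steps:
M = -1787977/893988 (M = -2 + 1/(-946073 + (267*193 + 554)) = -2 + 1/(-946073 + (51531 + 554)) = -2 + 1/(-946073 + 52085) = -2 + 1/(-893988) = -2 - 1/893988 = -1787977/893988 ≈ -2.0000)
o = 1198425 (o = 8265*145 = 1198425)
h = 505460815199/893988 (h = (-1787977/893988 + 976691) - 411289 = 873148245731/893988 - 411289 = 505460815199/893988 ≈ 5.6540e+5)
h + o = 505460815199/893988 + 1198425 = 1576838384099/893988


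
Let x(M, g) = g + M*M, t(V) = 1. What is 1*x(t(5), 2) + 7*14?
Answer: 101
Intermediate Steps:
x(M, g) = g + M²
1*x(t(5), 2) + 7*14 = 1*(2 + 1²) + 7*14 = 1*(2 + 1) + 98 = 1*3 + 98 = 3 + 98 = 101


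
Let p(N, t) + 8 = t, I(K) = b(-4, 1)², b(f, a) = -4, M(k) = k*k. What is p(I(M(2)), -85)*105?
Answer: -9765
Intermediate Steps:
M(k) = k²
I(K) = 16 (I(K) = (-4)² = 16)
p(N, t) = -8 + t
p(I(M(2)), -85)*105 = (-8 - 85)*105 = -93*105 = -9765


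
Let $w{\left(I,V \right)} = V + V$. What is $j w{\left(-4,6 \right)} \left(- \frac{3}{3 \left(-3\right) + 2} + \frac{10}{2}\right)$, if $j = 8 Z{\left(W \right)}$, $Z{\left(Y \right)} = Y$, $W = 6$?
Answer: $\frac{21888}{7} \approx 3126.9$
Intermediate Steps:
$w{\left(I,V \right)} = 2 V$
$j = 48$ ($j = 8 \cdot 6 = 48$)
$j w{\left(-4,6 \right)} \left(- \frac{3}{3 \left(-3\right) + 2} + \frac{10}{2}\right) = 48 \cdot 2 \cdot 6 \left(- \frac{3}{3 \left(-3\right) + 2} + \frac{10}{2}\right) = 48 \cdot 12 \left(- \frac{3}{-9 + 2} + 10 \cdot \frac{1}{2}\right) = 576 \left(- \frac{3}{-7} + 5\right) = 576 \left(\left(-3\right) \left(- \frac{1}{7}\right) + 5\right) = 576 \left(\frac{3}{7} + 5\right) = 576 \cdot \frac{38}{7} = \frac{21888}{7}$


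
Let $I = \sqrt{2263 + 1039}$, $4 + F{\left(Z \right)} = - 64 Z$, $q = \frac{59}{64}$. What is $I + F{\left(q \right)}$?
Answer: $-63 + \sqrt{3302} \approx -5.537$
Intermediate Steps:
$q = \frac{59}{64}$ ($q = 59 \cdot \frac{1}{64} = \frac{59}{64} \approx 0.92188$)
$F{\left(Z \right)} = -4 - 64 Z$
$I = \sqrt{3302} \approx 57.463$
$I + F{\left(q \right)} = \sqrt{3302} - 63 = -63 + \sqrt{3302}$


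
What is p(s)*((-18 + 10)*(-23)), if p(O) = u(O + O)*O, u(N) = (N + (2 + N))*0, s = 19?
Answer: 0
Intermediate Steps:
u(N) = 0 (u(N) = (2 + 2*N)*0 = 0)
p(O) = 0 (p(O) = 0*O = 0)
p(s)*((-18 + 10)*(-23)) = 0*((-18 + 10)*(-23)) = 0*(-8*(-23)) = 0*184 = 0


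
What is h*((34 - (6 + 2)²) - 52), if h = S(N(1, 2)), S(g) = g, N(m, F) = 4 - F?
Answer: -164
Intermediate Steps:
h = 2 (h = 4 - 1*2 = 4 - 2 = 2)
h*((34 - (6 + 2)²) - 52) = 2*((34 - (6 + 2)²) - 52) = 2*((34 - 1*8²) - 52) = 2*((34 - 1*64) - 52) = 2*((34 - 64) - 52) = 2*(-30 - 52) = 2*(-82) = -164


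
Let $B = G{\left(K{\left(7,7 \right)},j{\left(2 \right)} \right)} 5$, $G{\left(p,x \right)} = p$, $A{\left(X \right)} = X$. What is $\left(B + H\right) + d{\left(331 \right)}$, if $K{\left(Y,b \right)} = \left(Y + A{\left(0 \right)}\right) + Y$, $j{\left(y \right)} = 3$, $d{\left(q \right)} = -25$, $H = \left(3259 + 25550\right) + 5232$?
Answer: $34086$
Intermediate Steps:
$H = 34041$ ($H = 28809 + 5232 = 34041$)
$K{\left(Y,b \right)} = 2 Y$ ($K{\left(Y,b \right)} = \left(Y + 0\right) + Y = Y + Y = 2 Y$)
$B = 70$ ($B = 2 \cdot 7 \cdot 5 = 14 \cdot 5 = 70$)
$\left(B + H\right) + d{\left(331 \right)} = \left(70 + 34041\right) - 25 = 34111 - 25 = 34086$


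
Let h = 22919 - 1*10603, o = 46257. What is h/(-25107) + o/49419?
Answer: 1204205/2703187 ≈ 0.44548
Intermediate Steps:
h = 12316 (h = 22919 - 10603 = 12316)
h/(-25107) + o/49419 = 12316/(-25107) + 46257/49419 = 12316*(-1/25107) + 46257*(1/49419) = -12316/25107 + 907/969 = 1204205/2703187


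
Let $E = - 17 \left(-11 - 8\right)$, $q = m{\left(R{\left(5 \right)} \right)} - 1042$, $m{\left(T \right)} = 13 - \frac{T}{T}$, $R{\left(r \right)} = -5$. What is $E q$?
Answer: $-332690$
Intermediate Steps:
$m{\left(T \right)} = 12$ ($m{\left(T \right)} = 13 - 1 = 12$)
$q = -1030$ ($q = 12 - 1042 = -1030$)
$E = 323$ ($E = \left(-17\right) \left(-19\right) = 323$)
$E q = 323 \left(-1030\right) = -332690$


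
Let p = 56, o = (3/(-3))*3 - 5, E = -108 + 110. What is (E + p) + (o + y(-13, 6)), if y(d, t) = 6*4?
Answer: 74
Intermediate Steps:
y(d, t) = 24
E = 2
o = -8 (o = (3*(-⅓))*3 - 5 = -1*3 - 5 = -3 - 5 = -8)
(E + p) + (o + y(-13, 6)) = (2 + 56) + (-8 + 24) = 58 + 16 = 74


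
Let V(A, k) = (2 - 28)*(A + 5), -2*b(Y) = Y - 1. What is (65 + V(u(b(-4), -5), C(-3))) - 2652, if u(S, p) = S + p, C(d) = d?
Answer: -2652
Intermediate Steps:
b(Y) = 1/2 - Y/2 (b(Y) = -(Y - 1)/2 = -(-1 + Y)/2 = 1/2 - Y/2)
V(A, k) = -130 - 26*A (V(A, k) = -26*(5 + A) = -130 - 26*A)
(65 + V(u(b(-4), -5), C(-3))) - 2652 = (65 + (-130 - 26*((1/2 - 1/2*(-4)) - 5))) - 2652 = (65 + (-130 - 26*((1/2 + 2) - 5))) - 2652 = (65 + (-130 - 26*(5/2 - 5))) - 2652 = (65 + (-130 - 26*(-5/2))) - 2652 = (65 + (-130 + 65)) - 2652 = (65 - 65) - 2652 = 0 - 2652 = -2652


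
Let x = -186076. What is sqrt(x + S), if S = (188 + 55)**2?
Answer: I*sqrt(127027) ≈ 356.41*I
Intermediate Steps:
S = 59049 (S = 243**2 = 59049)
sqrt(x + S) = sqrt(-186076 + 59049) = sqrt(-127027) = I*sqrt(127027)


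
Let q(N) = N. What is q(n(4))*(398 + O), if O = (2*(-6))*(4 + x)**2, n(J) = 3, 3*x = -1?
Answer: 710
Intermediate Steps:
x = -1/3 (x = (1/3)*(-1) = -1/3 ≈ -0.33333)
O = -484/3 (O = (2*(-6))*(4 - 1/3)**2 = -12*(11/3)**2 = -12*121/9 = -484/3 ≈ -161.33)
q(n(4))*(398 + O) = 3*(398 - 484/3) = 3*(710/3) = 710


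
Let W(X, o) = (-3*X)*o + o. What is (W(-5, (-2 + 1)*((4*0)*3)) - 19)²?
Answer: 361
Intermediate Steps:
W(X, o) = o - 3*X*o (W(X, o) = -3*X*o + o = o - 3*X*o)
(W(-5, (-2 + 1)*((4*0)*3)) - 19)² = (((-2 + 1)*((4*0)*3))*(1 - 3*(-5)) - 19)² = ((-0*3)*(1 + 15) - 19)² = (-1*0*16 - 19)² = (0*16 - 19)² = (0 - 19)² = (-19)² = 361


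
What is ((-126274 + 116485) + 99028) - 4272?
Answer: 84967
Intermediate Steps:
((-126274 + 116485) + 99028) - 4272 = (-9789 + 99028) - 4272 = 89239 - 4272 = 84967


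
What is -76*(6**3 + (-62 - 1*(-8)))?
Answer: -12312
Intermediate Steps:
-76*(6**3 + (-62 - 1*(-8))) = -76*(216 + (-62 + 8)) = -76*(216 - 54) = -76*162 = -12312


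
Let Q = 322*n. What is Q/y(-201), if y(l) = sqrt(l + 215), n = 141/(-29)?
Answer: -3243*sqrt(14)/29 ≈ -418.42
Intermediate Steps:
n = -141/29 (n = 141*(-1/29) = -141/29 ≈ -4.8621)
y(l) = sqrt(215 + l)
Q = -45402/29 (Q = 322*(-141/29) = -45402/29 ≈ -1565.6)
Q/y(-201) = -45402/(29*sqrt(215 - 201)) = -45402*sqrt(14)/14/29 = -3243*sqrt(14)/29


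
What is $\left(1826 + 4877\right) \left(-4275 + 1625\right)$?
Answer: $-17762950$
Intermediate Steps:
$\left(1826 + 4877\right) \left(-4275 + 1625\right) = 6703 \left(-2650\right) = -17762950$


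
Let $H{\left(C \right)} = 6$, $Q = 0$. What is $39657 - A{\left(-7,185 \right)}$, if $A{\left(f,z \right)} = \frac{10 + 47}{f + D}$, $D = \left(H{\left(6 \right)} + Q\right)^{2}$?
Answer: $\frac{1149996}{29} \approx 39655.0$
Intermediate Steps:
$D = 36$ ($D = \left(6 + 0\right)^{2} = 6^{2} = 36$)
$A{\left(f,z \right)} = \frac{57}{36 + f}$ ($A{\left(f,z \right)} = \frac{10 + 47}{f + 36} = \frac{57}{36 + f}$)
$39657 - A{\left(-7,185 \right)} = 39657 - \frac{57}{36 - 7} = 39657 - \frac{57}{29} = \frac{1149996}{29}$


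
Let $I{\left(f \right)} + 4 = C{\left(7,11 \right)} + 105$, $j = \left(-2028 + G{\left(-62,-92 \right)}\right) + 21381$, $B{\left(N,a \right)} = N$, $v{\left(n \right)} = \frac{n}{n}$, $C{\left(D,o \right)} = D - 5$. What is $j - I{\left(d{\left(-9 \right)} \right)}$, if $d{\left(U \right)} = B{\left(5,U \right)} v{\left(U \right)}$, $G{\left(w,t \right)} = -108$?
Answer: $19142$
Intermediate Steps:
$C{\left(D,o \right)} = -5 + D$ ($C{\left(D,o \right)} = D - 5 = -5 + D$)
$v{\left(n \right)} = 1$
$d{\left(U \right)} = 5$ ($d{\left(U \right)} = 5 \cdot 1 = 5$)
$j = 19245$ ($j = \left(-2028 - 108\right) + 21381 = -2136 + 21381 = 19245$)
$I{\left(f \right)} = 103$ ($I{\left(f \right)} = -4 + \left(\left(-5 + 7\right) + 105\right) = -4 + \left(2 + 105\right) = -4 + 107 = 103$)
$j - I{\left(d{\left(-9 \right)} \right)} = 19245 - 103 = 19142$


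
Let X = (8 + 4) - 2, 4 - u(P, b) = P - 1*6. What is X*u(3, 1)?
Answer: 70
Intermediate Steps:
u(P, b) = 10 - P (u(P, b) = 4 - (P - 1*6) = 4 - (P - 6) = 4 - (-6 + P) = 4 + (6 - P) = 10 - P)
X = 10 (X = 12 - 2 = 10)
X*u(3, 1) = 10*(10 - 1*3) = 10*(10 - 3) = 10*7 = 70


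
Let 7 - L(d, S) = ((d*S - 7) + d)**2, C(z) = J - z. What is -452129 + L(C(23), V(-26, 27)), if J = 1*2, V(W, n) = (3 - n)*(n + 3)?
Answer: -228220586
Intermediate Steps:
V(W, n) = (3 + n)*(3 - n) (V(W, n) = (3 - n)*(3 + n) = (3 + n)*(3 - n))
J = 2
C(z) = 2 - z
L(d, S) = 7 - (-7 + d + S*d)**2 (L(d, S) = 7 - ((d*S - 7) + d)**2 = 7 - ((S*d - 7) + d)**2 = 7 - ((-7 + S*d) + d)**2 = 7 - (-7 + d + S*d)**2)
-452129 + L(C(23), V(-26, 27)) = -452129 + (7 - (-7 + (2 - 1*23) + (9 - 1*27**2)*(2 - 1*23))**2) = -452129 + (7 - (-7 + (2 - 23) + (9 - 1*729)*(2 - 23))**2) = -452129 + (7 - (-7 - 21 + (9 - 729)*(-21))**2) = -452129 + (7 - (-7 - 21 - 720*(-21))**2) = -452129 + (7 - (-7 - 21 + 15120)**2) = -452129 + (7 - 1*15092**2) = -452129 + (7 - 1*227768464) = -452129 + (7 - 227768464) = -452129 - 227768457 = -228220586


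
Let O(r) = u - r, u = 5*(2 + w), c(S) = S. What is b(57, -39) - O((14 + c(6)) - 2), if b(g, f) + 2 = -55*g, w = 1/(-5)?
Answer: -3128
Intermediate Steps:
w = -⅕ ≈ -0.20000
b(g, f) = -2 - 55*g
u = 9 (u = 5*(2 - ⅕) = 5*(9/5) = 9)
O(r) = 9 - r
b(57, -39) - O((14 + c(6)) - 2) = (-2 - 55*57) - (9 - ((14 + 6) - 2)) = (-2 - 3135) - (9 - (20 - 2)) = -3137 - (9 - 1*18) = -3137 - (9 - 18) = -3137 - 1*(-9) = -3137 + 9 = -3128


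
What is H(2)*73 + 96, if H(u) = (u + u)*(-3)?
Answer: -780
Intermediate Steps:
H(u) = -6*u (H(u) = (2*u)*(-3) = -6*u)
H(2)*73 + 96 = -6*2*73 + 96 = -12*73 + 96 = -876 + 96 = -780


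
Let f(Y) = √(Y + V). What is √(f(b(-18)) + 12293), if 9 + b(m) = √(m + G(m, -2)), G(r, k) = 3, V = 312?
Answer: √(12293 + √(303 + I*√15)) ≈ 110.95 + 0.0005*I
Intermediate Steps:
b(m) = -9 + √(3 + m) (b(m) = -9 + √(m + 3) = -9 + √(3 + m))
f(Y) = √(312 + Y) (f(Y) = √(Y + 312) = √(312 + Y))
√(f(b(-18)) + 12293) = √(√(312 + (-9 + √(3 - 18))) + 12293) = √(√(312 + (-9 + √(-15))) + 12293) = √(√(312 + (-9 + I*√15)) + 12293) = √(√(303 + I*√15) + 12293) = √(12293 + √(303 + I*√15))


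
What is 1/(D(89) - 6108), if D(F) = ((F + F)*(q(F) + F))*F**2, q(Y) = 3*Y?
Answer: 1/501931820 ≈ 1.9923e-9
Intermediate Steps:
D(F) = 8*F**4 (D(F) = ((F + F)*(3*F + F))*F**2 = ((2*F)*(4*F))*F**2 = (8*F**2)*F**2 = 8*F**4)
1/(D(89) - 6108) = 1/(8*89**4 - 6108) = 1/(8*62742241 - 6108) = 1/(501937928 - 6108) = 1/501931820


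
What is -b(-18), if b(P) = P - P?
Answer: 0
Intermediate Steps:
b(P) = 0
-b(-18) = -1*0 = 0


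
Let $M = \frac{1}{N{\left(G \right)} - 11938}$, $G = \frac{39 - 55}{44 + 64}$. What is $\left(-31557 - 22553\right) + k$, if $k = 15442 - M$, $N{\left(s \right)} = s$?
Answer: $- \frac{12463856413}{322330} \approx -38668.0$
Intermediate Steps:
$G = - \frac{4}{27}$ ($G = - \frac{16}{108} = \left(-16\right) \frac{1}{108} = - \frac{4}{27} \approx -0.14815$)
$M = - \frac{27}{322330}$ ($M = \frac{1}{- \frac{4}{27} - 11938} = \frac{1}{- \frac{322330}{27}} = - \frac{27}{322330} \approx -8.3765 \cdot 10^{-5}$)
$k = \frac{4977419887}{322330}$ ($k = 15442 - - \frac{27}{322330} = 15442 + \frac{27}{322330} = \frac{4977419887}{322330} \approx 15442.0$)
$\left(-31557 - 22553\right) + k = \left(-31557 - 22553\right) + \frac{4977419887}{322330} = -54110 + \frac{4977419887}{322330} = - \frac{12463856413}{322330}$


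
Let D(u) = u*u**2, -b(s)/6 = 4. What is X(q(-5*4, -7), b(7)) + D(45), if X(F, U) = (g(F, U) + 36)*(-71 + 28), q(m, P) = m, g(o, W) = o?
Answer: 90437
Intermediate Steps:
b(s) = -24 (b(s) = -6*4 = -24)
X(F, U) = -1548 - 43*F (X(F, U) = (F + 36)*(-71 + 28) = (36 + F)*(-43) = -1548 - 43*F)
D(u) = u**3
X(q(-5*4, -7), b(7)) + D(45) = (-1548 - (-215)*4) + 45**3 = (-1548 - 43*(-20)) + 91125 = (-1548 + 860) + 91125 = -688 + 91125 = 90437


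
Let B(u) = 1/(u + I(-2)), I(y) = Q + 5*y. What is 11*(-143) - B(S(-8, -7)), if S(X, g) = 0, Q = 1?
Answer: -14156/9 ≈ -1572.9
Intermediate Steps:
I(y) = 1 + 5*y
B(u) = 1/(-9 + u) (B(u) = 1/(u + (1 + 5*(-2))) = 1/(u + (1 - 10)) = 1/(u - 9) = 1/(-9 + u))
11*(-143) - B(S(-8, -7)) = 11*(-143) - 1/(-9 + 0) = -1573 - 1/(-9) = -1573 - 1*(-⅑) = -1573 + ⅑ = -14156/9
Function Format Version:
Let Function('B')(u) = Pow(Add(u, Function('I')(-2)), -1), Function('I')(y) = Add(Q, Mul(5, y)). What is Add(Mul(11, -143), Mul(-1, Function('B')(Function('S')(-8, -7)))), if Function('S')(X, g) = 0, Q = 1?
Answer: Rational(-14156, 9) ≈ -1572.9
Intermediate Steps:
Function('I')(y) = Add(1, Mul(5, y))
Function('B')(u) = Pow(Add(-9, u), -1) (Function('B')(u) = Pow(Add(u, Add(1, Mul(5, -2))), -1) = Pow(Add(u, Add(1, -10)), -1) = Pow(Add(u, -9), -1) = Pow(Add(-9, u), -1))
Add(Mul(11, -143), Mul(-1, Function('B')(Function('S')(-8, -7)))) = Add(Mul(11, -143), Mul(-1, Pow(Add(-9, 0), -1))) = Add(-1573, Mul(-1, Pow(-9, -1))) = Add(-1573, Mul(-1, Rational(-1, 9))) = Add(-1573, Rational(1, 9)) = Rational(-14156, 9)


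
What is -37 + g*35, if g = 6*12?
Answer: 2483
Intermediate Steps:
g = 72
-37 + g*35 = -37 + 72*35 = -37 + 2520 = 2483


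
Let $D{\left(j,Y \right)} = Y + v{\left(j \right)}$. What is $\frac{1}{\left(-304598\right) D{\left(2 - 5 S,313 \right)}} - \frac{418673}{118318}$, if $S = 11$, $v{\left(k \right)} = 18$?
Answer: $- \frac{10552855841648}{2982262515071} \approx -3.5385$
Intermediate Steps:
$D{\left(j,Y \right)} = 18 + Y$ ($D{\left(j,Y \right)} = Y + 18 = 18 + Y$)
$\frac{1}{\left(-304598\right) D{\left(2 - 5 S,313 \right)}} - \frac{418673}{118318} = \frac{1}{\left(-304598\right) \left(18 + 313\right)} - \frac{418673}{118318} = - \frac{1}{304598 \cdot 331} - \frac{418673}{118318} = \left(- \frac{1}{304598}\right) \frac{1}{331} - \frac{418673}{118318} = - \frac{1}{100821938} - \frac{418673}{118318} = - \frac{10552855841648}{2982262515071}$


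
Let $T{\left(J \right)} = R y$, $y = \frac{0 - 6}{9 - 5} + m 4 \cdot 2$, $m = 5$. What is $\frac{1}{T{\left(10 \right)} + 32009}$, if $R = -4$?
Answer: $\frac{1}{31855} \approx 3.1392 \cdot 10^{-5}$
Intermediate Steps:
$y = \frac{77}{2}$ ($y = \frac{0 - 6}{9 - 5} + 5 \cdot 4 \cdot 2 = - \frac{6}{4} + 20 \cdot 2 = \left(-6\right) \frac{1}{4} + 40 = - \frac{3}{2} + 40 = \frac{77}{2} \approx 38.5$)
$T{\left(J \right)} = -154$ ($T{\left(J \right)} = \left(-4\right) \frac{77}{2} = -154$)
$\frac{1}{T{\left(10 \right)} + 32009} = \frac{1}{-154 + 32009} = \frac{1}{31855}$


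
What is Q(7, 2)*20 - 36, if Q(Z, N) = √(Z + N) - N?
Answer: -16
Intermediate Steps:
Q(Z, N) = √(N + Z) - N
Q(7, 2)*20 - 36 = (√(2 + 7) - 1*2)*20 - 36 = (√9 - 2)*20 - 36 = (3 - 2)*20 - 36 = 1*20 - 36 = 20 - 36 = -16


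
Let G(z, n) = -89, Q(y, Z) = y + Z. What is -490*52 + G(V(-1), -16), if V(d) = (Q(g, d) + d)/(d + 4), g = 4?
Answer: -25569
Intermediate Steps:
Q(y, Z) = Z + y
V(d) = (4 + 2*d)/(4 + d) (V(d) = ((d + 4) + d)/(d + 4) = ((4 + d) + d)/(4 + d) = (4 + 2*d)/(4 + d))
-490*52 + G(V(-1), -16) = -490*52 - 89 = -25480 - 89 = -25569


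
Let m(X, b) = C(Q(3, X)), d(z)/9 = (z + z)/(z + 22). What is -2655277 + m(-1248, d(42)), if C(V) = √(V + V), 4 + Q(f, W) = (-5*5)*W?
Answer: -2655277 + 2*√15598 ≈ -2.6550e+6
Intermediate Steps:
d(z) = 18*z/(22 + z) (d(z) = 9*((z + z)/(z + 22)) = 9*((2*z)/(22 + z)) = 9*(2*z/(22 + z)) = 18*z/(22 + z))
Q(f, W) = -4 - 25*W (Q(f, W) = -4 + (-5*5)*W = -4 - 25*W)
C(V) = √2*√V (C(V) = √(2*V) = √2*√V)
m(X, b) = √2*√(-4 - 25*X)
-2655277 + m(-1248, d(42)) = -2655277 + √(-8 - 50*(-1248)) = -2655277 + √(-8 + 62400) = -2655277 + √62392 = -2655277 + 2*√15598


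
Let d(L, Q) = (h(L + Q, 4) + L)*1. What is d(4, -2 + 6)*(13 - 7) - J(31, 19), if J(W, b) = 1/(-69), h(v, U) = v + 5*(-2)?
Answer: 829/69 ≈ 12.014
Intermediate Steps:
h(v, U) = -10 + v (h(v, U) = v - 10 = -10 + v)
J(W, b) = -1/69
d(L, Q) = -10 + Q + 2*L (d(L, Q) = ((-10 + (L + Q)) + L)*1 = ((-10 + L + Q) + L)*1 = (-10 + Q + 2*L)*1 = -10 + Q + 2*L)
d(4, -2 + 6)*(13 - 7) - J(31, 19) = (-10 + (-2 + 6) + 2*4)*(13 - 7) - 1*(-1/69) = (-10 + 4 + 8)*6 + 1/69 = 2*6 + 1/69 = 12 + 1/69 = 829/69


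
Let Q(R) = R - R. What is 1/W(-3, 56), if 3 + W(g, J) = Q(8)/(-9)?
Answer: -⅓ ≈ -0.33333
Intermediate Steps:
Q(R) = 0
W(g, J) = -3 (W(g, J) = -3 + 0/(-9) = -3 + 0*(-⅑) = -3 + 0 = -3)
1/W(-3, 56) = 1/(-3) = -⅓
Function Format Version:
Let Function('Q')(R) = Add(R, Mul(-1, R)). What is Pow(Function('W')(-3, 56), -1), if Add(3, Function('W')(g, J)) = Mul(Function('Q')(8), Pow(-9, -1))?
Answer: Rational(-1, 3) ≈ -0.33333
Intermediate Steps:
Function('Q')(R) = 0
Function('W')(g, J) = -3 (Function('W')(g, J) = Add(-3, Mul(0, Pow(-9, -1))) = Add(-3, Mul(0, Rational(-1, 9))) = Add(-3, 0) = -3)
Pow(Function('W')(-3, 56), -1) = Pow(-3, -1) = Rational(-1, 3)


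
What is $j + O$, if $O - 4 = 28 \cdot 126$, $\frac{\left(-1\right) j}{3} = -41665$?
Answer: $128527$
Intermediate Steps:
$j = 124995$ ($j = \left(-3\right) \left(-41665\right) = 124995$)
$O = 3532$ ($O = 4 + 28 \cdot 126 = 4 + 3528 = 3532$)
$j + O = 124995 + 3532 = 128527$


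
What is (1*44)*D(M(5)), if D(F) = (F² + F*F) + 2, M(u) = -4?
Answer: 1496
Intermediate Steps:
D(F) = 2 + 2*F² (D(F) = (F² + F²) + 2 = 2*F² + 2 = 2 + 2*F²)
(1*44)*D(M(5)) = (1*44)*(2 + 2*(-4)²) = 44*(2 + 2*16) = 44*(2 + 32) = 44*34 = 1496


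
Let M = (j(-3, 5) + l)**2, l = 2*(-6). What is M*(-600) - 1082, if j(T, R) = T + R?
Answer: -61082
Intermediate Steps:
l = -12
j(T, R) = R + T
M = 100 (M = ((5 - 3) - 12)**2 = (2 - 12)**2 = (-10)**2 = 100)
M*(-600) - 1082 = 100*(-600) - 1082 = -60000 - 1082 = -61082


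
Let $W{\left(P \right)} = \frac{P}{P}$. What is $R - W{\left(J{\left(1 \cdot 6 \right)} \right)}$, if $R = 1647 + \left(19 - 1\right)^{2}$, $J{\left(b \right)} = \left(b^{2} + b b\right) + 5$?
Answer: $1970$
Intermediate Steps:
$J{\left(b \right)} = 5 + 2 b^{2}$ ($J{\left(b \right)} = \left(b^{2} + b^{2}\right) + 5 = 2 b^{2} + 5 = 5 + 2 b^{2}$)
$W{\left(P \right)} = 1$
$R = 1971$ ($R = 1647 + 18^{2} = 1647 + 324 = 1971$)
$R - W{\left(J{\left(1 \cdot 6 \right)} \right)} = 1971 - 1 = 1970$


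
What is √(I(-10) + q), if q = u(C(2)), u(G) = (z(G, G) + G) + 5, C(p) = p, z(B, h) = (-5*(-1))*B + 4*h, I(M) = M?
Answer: √15 ≈ 3.8730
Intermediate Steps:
z(B, h) = 4*h + 5*B (z(B, h) = 5*B + 4*h = 4*h + 5*B)
u(G) = 5 + 10*G (u(G) = ((4*G + 5*G) + G) + 5 = (9*G + G) + 5 = 10*G + 5 = 5 + 10*G)
q = 25 (q = 5 + 10*2 = 5 + 20 = 25)
√(I(-10) + q) = √(-10 + 25) = √15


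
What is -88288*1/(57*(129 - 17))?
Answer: -5518/399 ≈ -13.830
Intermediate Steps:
-88288*1/(57*(129 - 17)) = -88288/(112*57) = -88288/6384 = -88288*1/6384 = -5518/399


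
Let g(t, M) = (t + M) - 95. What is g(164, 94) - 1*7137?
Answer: -6974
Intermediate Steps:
g(t, M) = -95 + M + t (g(t, M) = (M + t) - 95 = -95 + M + t)
g(164, 94) - 1*7137 = (-95 + 94 + 164) - 1*7137 = 163 - 7137 = -6974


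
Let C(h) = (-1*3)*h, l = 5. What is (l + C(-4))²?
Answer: 289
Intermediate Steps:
C(h) = -3*h
(l + C(-4))² = (5 - 3*(-4))² = (5 + 12)² = 17² = 289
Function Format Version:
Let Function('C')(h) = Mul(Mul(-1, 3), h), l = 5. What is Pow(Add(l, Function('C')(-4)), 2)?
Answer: 289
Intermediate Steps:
Function('C')(h) = Mul(-3, h)
Pow(Add(l, Function('C')(-4)), 2) = Pow(Add(5, Mul(-3, -4)), 2) = Pow(Add(5, 12), 2) = Pow(17, 2) = 289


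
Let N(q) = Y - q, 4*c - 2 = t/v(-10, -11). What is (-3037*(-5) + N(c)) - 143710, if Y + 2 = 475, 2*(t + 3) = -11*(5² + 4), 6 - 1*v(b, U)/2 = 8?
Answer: -4098005/32 ≈ -1.2806e+5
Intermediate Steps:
v(b, U) = -4 (v(b, U) = 12 - 2*8 = 12 - 16 = -4)
t = -325/2 (t = -3 + (-11*(5² + 4))/2 = -3 + (-11*(25 + 4))/2 = -3 + (-11*29)/2 = -3 + (½)*(-319) = -3 - 319/2 = -325/2 ≈ -162.50)
Y = 473 (Y = -2 + 475 = 473)
c = 341/32 (c = ½ + (-325/2/(-4))/4 = ½ + (-325/2*(-¼))/4 = ½ + (¼)*(325/8) = ½ + 325/32 = 341/32 ≈ 10.656)
N(q) = 473 - q
(-3037*(-5) + N(c)) - 143710 = (-3037*(-5) + (473 - 1*341/32)) - 143710 = (15185 + (473 - 341/32)) - 143710 = (15185 + 14795/32) - 143710 = 500715/32 - 143710 = -4098005/32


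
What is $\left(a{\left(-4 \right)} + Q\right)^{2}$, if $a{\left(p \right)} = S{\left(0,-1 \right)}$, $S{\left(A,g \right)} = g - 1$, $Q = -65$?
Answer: $4489$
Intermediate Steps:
$S{\left(A,g \right)} = -1 + g$ ($S{\left(A,g \right)} = g - 1 = -1 + g$)
$a{\left(p \right)} = -2$ ($a{\left(p \right)} = -1 - 1 = -2$)
$\left(a{\left(-4 \right)} + Q\right)^{2} = \left(-2 - 65\right)^{2} = \left(-67\right)^{2} = 4489$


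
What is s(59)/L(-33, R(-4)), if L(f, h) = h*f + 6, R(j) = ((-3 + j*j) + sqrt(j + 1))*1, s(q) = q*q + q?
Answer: -13865/1687 + 3245*I*sqrt(3)/5061 ≈ -8.2187 + 1.1106*I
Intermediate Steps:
s(q) = q + q**2 (s(q) = q**2 + q = q + q**2)
R(j) = -3 + j**2 + sqrt(1 + j) (R(j) = ((-3 + j**2) + sqrt(1 + j))*1 = (-3 + j**2 + sqrt(1 + j))*1 = -3 + j**2 + sqrt(1 + j))
L(f, h) = 6 + f*h (L(f, h) = f*h + 6 = 6 + f*h)
s(59)/L(-33, R(-4)) = (59*(1 + 59))/(6 - 33*(-3 + (-4)**2 + sqrt(1 - 4))) = (59*60)/(6 - 33*(-3 + 16 + sqrt(-3))) = 3540/(6 - 33*(-3 + 16 + I*sqrt(3))) = 3540/(6 - 33*(13 + I*sqrt(3))) = 3540/(6 + (-429 - 33*I*sqrt(3))) = 3540/(-423 - 33*I*sqrt(3))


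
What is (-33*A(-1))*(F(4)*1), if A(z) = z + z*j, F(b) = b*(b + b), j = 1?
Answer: 2112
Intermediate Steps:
F(b) = 2*b² (F(b) = b*(2*b) = 2*b²)
A(z) = 2*z (A(z) = z + z*1 = z + z = 2*z)
(-33*A(-1))*(F(4)*1) = (-66*(-1))*((2*4²)*1) = (-33*(-2))*((2*16)*1) = 66*(32*1) = 66*32 = 2112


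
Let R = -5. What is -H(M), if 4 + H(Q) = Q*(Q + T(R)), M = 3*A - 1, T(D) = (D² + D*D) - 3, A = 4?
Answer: -634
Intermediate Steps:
T(D) = -3 + 2*D² (T(D) = (D² + D²) - 3 = 2*D² - 3 = -3 + 2*D²)
M = 11 (M = 3*4 - 1 = 12 - 1 = 11)
H(Q) = -4 + Q*(47 + Q) (H(Q) = -4 + Q*(Q + (-3 + 2*(-5)²)) = -4 + Q*(Q + (-3 + 2*25)) = -4 + Q*(Q + (-3 + 50)) = -4 + Q*(Q + 47) = -4 + Q*(47 + Q))
-H(M) = -(-4 + 11² + 47*11) = -(-4 + 121 + 517) = -1*634 = -634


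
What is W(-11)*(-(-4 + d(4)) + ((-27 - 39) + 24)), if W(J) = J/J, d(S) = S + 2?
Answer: -44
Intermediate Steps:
d(S) = 2 + S
W(J) = 1
W(-11)*(-(-4 + d(4)) + ((-27 - 39) + 24)) = 1*(-(-4 + (2 + 4)) + ((-27 - 39) + 24)) = 1*(-(-4 + 6) + (-66 + 24)) = 1*(-1*2 - 42) = 1*(-2 - 42) = 1*(-44) = -44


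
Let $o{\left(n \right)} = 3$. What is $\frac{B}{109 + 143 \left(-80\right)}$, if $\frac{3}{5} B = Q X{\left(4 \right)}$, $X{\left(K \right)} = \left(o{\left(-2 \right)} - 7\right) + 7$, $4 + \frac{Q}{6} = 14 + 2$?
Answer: $- \frac{40}{1259} \approx -0.031771$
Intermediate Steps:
$Q = 72$ ($Q = -24 + 6 \left(14 + 2\right) = -24 + 6 \cdot 16 = -24 + 96 = 72$)
$X{\left(K \right)} = 3$ ($X{\left(K \right)} = \left(3 - 7\right) + 7 = -4 + 7 = 3$)
$B = 360$ ($B = \frac{5 \cdot 72 \cdot 3}{3} = \frac{5}{3} \cdot 216 = 360$)
$\frac{B}{109 + 143 \left(-80\right)} = \frac{360}{109 + 143 \left(-80\right)} = \frac{360}{109 - 11440} = \frac{360}{-11331} = 360 \left(- \frac{1}{11331}\right) = - \frac{40}{1259}$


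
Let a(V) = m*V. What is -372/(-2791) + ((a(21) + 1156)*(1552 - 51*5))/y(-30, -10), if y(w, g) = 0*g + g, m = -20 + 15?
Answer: -3804539557/27910 ≈ -1.3631e+5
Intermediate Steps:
m = -5
y(w, g) = g (y(w, g) = 0 + g = g)
a(V) = -5*V
-372/(-2791) + ((a(21) + 1156)*(1552 - 51*5))/y(-30, -10) = -372/(-2791) + ((-5*21 + 1156)*(1552 - 51*5))/(-10) = -372*(-1/2791) + ((-105 + 1156)*(1552 - 255))*(-1/10) = 372/2791 + (1051*1297)*(-1/10) = 372/2791 + 1363147*(-1/10) = 372/2791 - 1363147/10 = -3804539557/27910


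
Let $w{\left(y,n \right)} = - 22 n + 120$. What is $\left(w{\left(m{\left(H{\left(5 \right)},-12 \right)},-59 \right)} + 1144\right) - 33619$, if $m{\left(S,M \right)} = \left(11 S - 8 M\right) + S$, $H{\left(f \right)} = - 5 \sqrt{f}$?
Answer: $-31057$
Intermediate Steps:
$m{\left(S,M \right)} = - 8 M + 12 S$ ($m{\left(S,M \right)} = \left(- 8 M + 11 S\right) + S = - 8 M + 12 S$)
$w{\left(y,n \right)} = 120 - 22 n$
$\left(w{\left(m{\left(H{\left(5 \right)},-12 \right)},-59 \right)} + 1144\right) - 33619 = \left(\left(120 - -1298\right) + 1144\right) - 33619 = \left(\left(120 + 1298\right) + 1144\right) - 33619 = \left(1418 + 1144\right) - 33619 = 2562 - 33619 = -31057$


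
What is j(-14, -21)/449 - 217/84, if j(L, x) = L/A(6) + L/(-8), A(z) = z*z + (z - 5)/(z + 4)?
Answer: -2509429/972534 ≈ -2.5803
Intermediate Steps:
A(z) = z² + (-5 + z)/(4 + z)
j(L, x) = -281*L/2888 (j(L, x) = L/(((-5 + 6 + 6³ + 4*6²)/(4 + 6))) + L/(-8) = L/(((-5 + 6 + 216 + 4*36)/10)) + L*(-⅛) = L/(((-5 + 6 + 216 + 144)/10)) - L/8 = L/(((⅒)*361)) - L/8 = L/(361/10) - L/8 = L*(10/361) - L/8 = 10*L/361 - L/8 = -281*L/2888)
j(-14, -21)/449 - 217/84 = -281/2888*(-14)/449 - 217/84 = (1967/1444)*(1/449) - 217*1/84 = 1967/648356 - 31/12 = -2509429/972534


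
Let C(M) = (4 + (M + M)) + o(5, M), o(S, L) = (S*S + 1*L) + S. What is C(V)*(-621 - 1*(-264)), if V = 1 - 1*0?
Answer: -13209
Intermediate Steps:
o(S, L) = L + S + S² (o(S, L) = (S² + L) + S = (L + S²) + S = L + S + S²)
V = 1 (V = 1 + 0 = 1)
C(M) = 34 + 3*M (C(M) = (4 + (M + M)) + (M + 5 + 5²) = (4 + 2*M) + (M + 5 + 25) = (4 + 2*M) + (30 + M) = 34 + 3*M)
C(V)*(-621 - 1*(-264)) = (34 + 3*1)*(-621 - 1*(-264)) = (34 + 3)*(-621 + 264) = 37*(-357) = -13209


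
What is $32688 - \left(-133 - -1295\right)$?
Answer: $31526$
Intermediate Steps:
$32688 - \left(-133 - -1295\right) = 32688 - \left(-133 + 1295\right) = 32688 - 1162 = 31526$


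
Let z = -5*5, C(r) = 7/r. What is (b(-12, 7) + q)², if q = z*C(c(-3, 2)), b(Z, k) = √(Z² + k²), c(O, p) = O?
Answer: 32362/9 + 350*√193/3 ≈ 5216.6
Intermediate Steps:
z = -25
q = 175/3 (q = -175/(-3) = -175*(-1)/3 = -25*(-7/3) = 175/3 ≈ 58.333)
(b(-12, 7) + q)² = (√((-12)² + 7²) + 175/3)² = (√(144 + 49) + 175/3)² = (√193 + 175/3)² = (175/3 + √193)²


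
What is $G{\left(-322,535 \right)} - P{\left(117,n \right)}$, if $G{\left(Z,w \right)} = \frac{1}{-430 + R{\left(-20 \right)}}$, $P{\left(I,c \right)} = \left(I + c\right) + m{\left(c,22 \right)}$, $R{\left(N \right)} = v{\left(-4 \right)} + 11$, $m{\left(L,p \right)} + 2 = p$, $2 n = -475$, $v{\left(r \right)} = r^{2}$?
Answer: $\frac{81001}{806} \approx 100.5$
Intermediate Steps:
$n = - \frac{475}{2}$ ($n = \frac{1}{2} \left(-475\right) = - \frac{475}{2} \approx -237.5$)
$m{\left(L,p \right)} = -2 + p$
$R{\left(N \right)} = 27$ ($R{\left(N \right)} = \left(-4\right)^{2} + 11 = 16 + 11 = 27$)
$P{\left(I,c \right)} = 20 + I + c$ ($P{\left(I,c \right)} = \left(I + c\right) + \left(-2 + 22\right) = \left(I + c\right) + 20 = 20 + I + c$)
$G{\left(Z,w \right)} = - \frac{1}{403}$ ($G{\left(Z,w \right)} = \frac{1}{-430 + 27} = \frac{1}{-403} = - \frac{1}{403}$)
$G{\left(-322,535 \right)} - P{\left(117,n \right)} = - \frac{1}{403} - \left(20 + 117 - \frac{475}{2}\right) = - \frac{1}{403} - - \frac{201}{2} = - \frac{1}{403} + \frac{201}{2} = \frac{81001}{806}$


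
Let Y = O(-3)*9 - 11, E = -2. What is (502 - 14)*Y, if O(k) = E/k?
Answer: -2440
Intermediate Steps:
O(k) = -2/k
Y = -5 (Y = -2/(-3)*9 - 11 = -2*(-⅓)*9 - 11 = (⅔)*9 - 11 = 6 - 11 = -5)
(502 - 14)*Y = (502 - 14)*(-5) = 488*(-5) = -2440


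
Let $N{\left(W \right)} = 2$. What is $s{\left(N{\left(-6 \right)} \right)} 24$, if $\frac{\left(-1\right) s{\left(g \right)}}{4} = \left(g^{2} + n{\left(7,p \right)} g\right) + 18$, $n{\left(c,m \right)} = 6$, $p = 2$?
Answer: $-3264$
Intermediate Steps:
$s{\left(g \right)} = -72 - 24 g - 4 g^{2}$ ($s{\left(g \right)} = - 4 \left(\left(g^{2} + 6 g\right) + 18\right) = - 4 \left(18 + g^{2} + 6 g\right) = -72 - 24 g - 4 g^{2}$)
$s{\left(N{\left(-6 \right)} \right)} 24 = \left(-72 - 48 - 4 \cdot 2^{2}\right) 24 = \left(-72 - 48 - 16\right) 24 = \left(-136\right) 24 = -3264$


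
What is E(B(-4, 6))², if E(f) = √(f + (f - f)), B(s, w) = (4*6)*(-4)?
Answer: -96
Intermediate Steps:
B(s, w) = -96 (B(s, w) = 24*(-4) = -96)
E(f) = √f (E(f) = √(f + 0) = √f)
E(B(-4, 6))² = (√(-96))² = (4*I*√6)² = -96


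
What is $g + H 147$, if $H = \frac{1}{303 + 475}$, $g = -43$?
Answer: $- \frac{33307}{778} \approx -42.811$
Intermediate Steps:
$H = \frac{1}{778} \approx 0.0012853$
$g + H 147 = -43 + \frac{1}{778} \cdot 147 = -43 + \frac{147}{778} = - \frac{33307}{778}$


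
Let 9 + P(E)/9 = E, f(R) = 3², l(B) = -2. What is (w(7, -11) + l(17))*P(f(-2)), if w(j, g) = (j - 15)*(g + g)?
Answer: 0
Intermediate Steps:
w(j, g) = 2*g*(-15 + j) (w(j, g) = (-15 + j)*(2*g) = 2*g*(-15 + j))
f(R) = 9
P(E) = -81 + 9*E
(w(7, -11) + l(17))*P(f(-2)) = (2*(-11)*(-15 + 7) - 2)*(-81 + 9*9) = (2*(-11)*(-8) - 2)*(-81 + 81) = (176 - 2)*0 = 174*0 = 0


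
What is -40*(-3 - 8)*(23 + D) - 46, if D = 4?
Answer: 11834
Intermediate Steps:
-40*(-3 - 8)*(23 + D) - 46 = -40*(-3 - 8)*(23 + 4) - 46 = -(-440)*27 - 46 = -40*(-297) - 46 = 11880 - 46 = 11834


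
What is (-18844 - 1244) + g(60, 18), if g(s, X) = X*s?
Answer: -19008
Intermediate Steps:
(-18844 - 1244) + g(60, 18) = (-18844 - 1244) + 18*60 = -20088 + 1080 = -19008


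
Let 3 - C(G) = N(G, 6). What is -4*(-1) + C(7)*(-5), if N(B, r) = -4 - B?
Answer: -66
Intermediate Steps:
C(G) = 7 + G (C(G) = 3 - (-4 - G) = 3 + (4 + G) = 7 + G)
-4*(-1) + C(7)*(-5) = -4*(-1) + (7 + 7)*(-5) = 4 + 14*(-5) = 4 - 70 = -66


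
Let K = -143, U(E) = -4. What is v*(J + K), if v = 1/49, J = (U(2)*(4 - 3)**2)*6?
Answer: -167/49 ≈ -3.4082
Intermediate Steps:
J = -24 (J = -4*(4 - 3)**2*6 = -4*1**2*6 = -4*1*6 = -4*6 = -24)
v = 1/49 ≈ 0.020408
v*(J + K) = (-24 - 143)/49 = (1/49)*(-167) = -167/49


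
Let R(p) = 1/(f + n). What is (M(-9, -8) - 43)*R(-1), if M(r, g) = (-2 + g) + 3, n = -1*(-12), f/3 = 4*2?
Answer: -25/18 ≈ -1.3889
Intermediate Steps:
f = 24 (f = 3*(4*2) = 3*8 = 24)
n = 12
M(r, g) = 1 + g
R(p) = 1/36 (R(p) = 1/(24 + 12) = 1/36)
(M(-9, -8) - 43)*R(-1) = ((1 - 8) - 43)*(1/36) = (-7 - 43)*(1/36) = -50*1/36 = -25/18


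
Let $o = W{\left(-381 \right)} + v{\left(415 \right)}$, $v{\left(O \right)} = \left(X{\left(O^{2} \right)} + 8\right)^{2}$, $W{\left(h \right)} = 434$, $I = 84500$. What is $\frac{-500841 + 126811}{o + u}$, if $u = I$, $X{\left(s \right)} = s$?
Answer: $- \frac{374030}{29664291223} \approx -1.2609 \cdot 10^{-5}$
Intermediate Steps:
$u = 84500$
$v{\left(O \right)} = \left(8 + O^{2}\right)^{2}$ ($v{\left(O \right)} = \left(O^{2} + 8\right)^{2} = \left(8 + O^{2}\right)^{2}$)
$o = 29664206723$ ($o = 434 + \left(8 + 415^{2}\right)^{2} = 434 + \left(8 + 172225\right)^{2} = 434 + 172233^{2} = 434 + 29664206289 = 29664206723$)
$\frac{-500841 + 126811}{o + u} = \frac{-500841 + 126811}{29664206723 + 84500} = - \frac{374030}{29664291223}$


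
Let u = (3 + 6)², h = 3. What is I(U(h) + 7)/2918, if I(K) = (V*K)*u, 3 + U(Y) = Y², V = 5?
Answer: 5265/2918 ≈ 1.8043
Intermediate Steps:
u = 81 (u = 9² = 81)
U(Y) = -3 + Y²
I(K) = 405*K (I(K) = (5*K)*81 = 405*K)
I(U(h) + 7)/2918 = (405*((-3 + 3²) + 7))/2918 = (405*((-3 + 9) + 7))*(1/2918) = (405*(6 + 7))*(1/2918) = (405*13)*(1/2918) = 5265*(1/2918) = 5265/2918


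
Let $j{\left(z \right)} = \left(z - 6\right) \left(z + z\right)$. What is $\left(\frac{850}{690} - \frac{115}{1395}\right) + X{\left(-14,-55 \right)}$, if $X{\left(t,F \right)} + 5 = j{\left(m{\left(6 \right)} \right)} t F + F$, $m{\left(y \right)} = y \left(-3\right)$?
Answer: $\frac{4268724116}{6417} \approx 6.6522 \cdot 10^{5}$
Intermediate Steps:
$m{\left(y \right)} = - 3 y$
$j{\left(z \right)} = 2 z \left(-6 + z\right)$ ($j{\left(z \right)} = \left(-6 + z\right) 2 z = 2 z \left(-6 + z\right)$)
$X{\left(t,F \right)} = -5 + F + 864 F t$ ($X{\left(t,F \right)} = -5 + \left(2 \left(\left(-3\right) 6\right) \left(-6 - 18\right) t F + F\right) = -5 + \left(2 \left(-18\right) \left(-6 - 18\right) t F + F\right) = -5 + \left(2 \left(-18\right) \left(-24\right) t F + F\right) = -5 + \left(864 t F + F\right) = -5 + \left(864 F t + F\right) = -5 + \left(F + 864 F t\right) = -5 + F + 864 F t$)
$\left(\frac{850}{690} - \frac{115}{1395}\right) + X{\left(-14,-55 \right)} = \left(\frac{850}{690} - \frac{115}{1395}\right) - \left(60 - 665280\right) = \left(850 \cdot \frac{1}{690} - \frac{23}{279}\right) - -665220 = \left(\frac{85}{69} - \frac{23}{279}\right) + 665220 = \frac{7376}{6417} + 665220 = \frac{4268724116}{6417}$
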